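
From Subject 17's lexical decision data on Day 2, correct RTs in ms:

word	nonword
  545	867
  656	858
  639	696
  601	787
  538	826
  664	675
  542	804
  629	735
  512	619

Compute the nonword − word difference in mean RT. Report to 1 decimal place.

M(word) = 5326/9 = 591.778
M(nonword) = 6867/9 = 763.000
Difference = 763.000 − 591.778 = 171.222 ms

171.2 ms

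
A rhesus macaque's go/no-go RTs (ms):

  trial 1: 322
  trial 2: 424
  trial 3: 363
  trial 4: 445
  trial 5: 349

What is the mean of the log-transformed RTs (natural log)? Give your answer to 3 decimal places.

5.934

ln(RT): 5.7746, 6.0497, 5.8944, 6.0981, 5.8551
Σ ln(RT) = 29.6718
Mean = 29.6718/5 = 5.93437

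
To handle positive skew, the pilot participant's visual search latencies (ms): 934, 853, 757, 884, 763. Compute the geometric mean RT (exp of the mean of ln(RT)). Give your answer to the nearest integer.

ln(RT): 6.8395, 6.7488, 6.6294, 6.7845, 6.6373
Mean ln(RT) = 33.6393/5 = 6.72786
Geometric mean = exp(6.72786) = 835.36 ms

835 ms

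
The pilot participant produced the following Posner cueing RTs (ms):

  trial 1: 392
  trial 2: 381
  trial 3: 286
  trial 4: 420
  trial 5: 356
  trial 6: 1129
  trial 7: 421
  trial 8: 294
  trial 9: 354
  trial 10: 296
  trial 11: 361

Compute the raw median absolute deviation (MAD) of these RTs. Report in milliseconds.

59 ms

Sorted: 286, 294, 296, 354, 356, 361, 381, 392, 420, 421, 1129 → median = 361
|x − 361|: 31, 20, 75, 59, 5, 768, 60, 67, 7, 65, 0
Sorted deviations: 0, 5, 7, 20, 31, 59, 60, 65, 67, 75, 768 → MAD = 59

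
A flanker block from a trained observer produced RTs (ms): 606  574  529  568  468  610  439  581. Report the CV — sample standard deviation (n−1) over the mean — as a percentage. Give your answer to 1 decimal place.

11.6%

n = 8, Σ = 4375, M = 546.8750
Σ(x−M)² = 28004.875; s = √(28004.875/7) = 63.2511
CV = 63.2511 / 546.8750 = 0.11566 = 11.566%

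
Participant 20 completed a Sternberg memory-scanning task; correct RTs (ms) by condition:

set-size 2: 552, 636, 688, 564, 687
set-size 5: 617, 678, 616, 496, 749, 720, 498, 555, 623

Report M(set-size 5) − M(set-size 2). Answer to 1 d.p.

M(set-size 2) = 3127/5 = 625.400
M(set-size 5) = 5552/9 = 616.889
Difference = 616.889 − 625.400 = -8.511 ms

-8.5 ms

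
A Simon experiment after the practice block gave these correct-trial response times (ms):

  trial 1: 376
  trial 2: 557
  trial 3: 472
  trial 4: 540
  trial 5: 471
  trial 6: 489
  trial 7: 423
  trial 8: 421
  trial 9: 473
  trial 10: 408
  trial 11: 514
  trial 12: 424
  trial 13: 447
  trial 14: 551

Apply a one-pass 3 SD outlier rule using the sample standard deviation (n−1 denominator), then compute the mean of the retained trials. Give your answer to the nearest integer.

469 ms

n = 14, ΣRT = 6566, M = 469.000
Σ(x−M)² = 41262.00; s = √(41262.00/13) = 56.338
Cutoffs: 469.000 ± 3·56.338 → [300.0, 638.0]
No RTs fall outside the cutoffs; all 14 retained. Mean = 6566/14 = 469.000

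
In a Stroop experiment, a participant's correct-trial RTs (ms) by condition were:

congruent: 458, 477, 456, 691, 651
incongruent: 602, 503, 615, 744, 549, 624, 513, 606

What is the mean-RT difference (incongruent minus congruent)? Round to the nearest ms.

M(congruent) = 2733/5 = 546.600
M(incongruent) = 4756/8 = 594.500
Difference = 594.500 − 546.600 = 47.900 ms

48 ms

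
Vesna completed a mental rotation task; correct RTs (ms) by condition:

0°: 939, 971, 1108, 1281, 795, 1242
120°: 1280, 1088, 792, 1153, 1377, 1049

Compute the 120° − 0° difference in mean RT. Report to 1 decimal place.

67.2 ms

M(0°) = 6336/6 = 1056.000
M(120°) = 6739/6 = 1123.167
Difference = 1123.167 − 1056.000 = 67.167 ms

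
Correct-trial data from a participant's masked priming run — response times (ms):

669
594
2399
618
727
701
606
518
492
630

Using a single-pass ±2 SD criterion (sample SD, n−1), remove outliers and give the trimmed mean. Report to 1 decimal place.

617.2 ms

n = 10, ΣRT = 7954, M = 795.400
Σ(x−M)² = 2905364.40; s = √(2905364.40/9) = 568.171
Cutoffs: 795.400 ± 2·568.171 → [-340.9, 1931.7]
Outside: 2399 → excluded.
Retained (n=9): Σ = 5555, mean = 5555/9 = 617.222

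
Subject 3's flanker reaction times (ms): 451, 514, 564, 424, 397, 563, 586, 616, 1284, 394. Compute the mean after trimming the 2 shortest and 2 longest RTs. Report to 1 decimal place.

Sorted: 394, 397, 424, 451, 514, 563, 564, 586, 616, 1284
Drop lowest 2 (394, 397) and highest 2 (616, 1284)
Remaining (n=6): Σ = 3102, mean = 3102/6 = 517.000

517.0 ms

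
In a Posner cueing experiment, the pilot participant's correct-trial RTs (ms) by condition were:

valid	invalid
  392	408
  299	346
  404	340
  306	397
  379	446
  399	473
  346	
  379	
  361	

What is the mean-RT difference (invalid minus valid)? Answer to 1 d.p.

M(valid) = 3265/9 = 362.778
M(invalid) = 2410/6 = 401.667
Difference = 401.667 − 362.778 = 38.889 ms

38.9 ms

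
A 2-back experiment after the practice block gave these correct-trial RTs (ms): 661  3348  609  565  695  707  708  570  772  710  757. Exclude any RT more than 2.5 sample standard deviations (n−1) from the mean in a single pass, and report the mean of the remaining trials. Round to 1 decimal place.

n = 11, ΣRT = 10102, M = 918.364
Σ(x−M)² = 6540992.55; s = √(6540992.55/10) = 808.764
Cutoffs: 918.364 ± 2.5·808.764 → [-1103.5, 2940.3]
Outside: 3348 → excluded.
Retained (n=10): Σ = 6754, mean = 6754/10 = 675.400

675.4 ms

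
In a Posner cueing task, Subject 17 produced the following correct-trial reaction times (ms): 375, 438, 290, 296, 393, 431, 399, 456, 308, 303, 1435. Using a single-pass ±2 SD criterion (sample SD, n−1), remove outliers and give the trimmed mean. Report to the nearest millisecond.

369 ms

n = 11, ΣRT = 5124, M = 465.818
Σ(x−M)² = 1070577.64; s = √(1070577.64/10) = 327.197
Cutoffs: 465.818 ± 2·327.197 → [-188.6, 1120.2]
Outside: 1435 → excluded.
Retained (n=10): Σ = 3689, mean = 3689/10 = 368.900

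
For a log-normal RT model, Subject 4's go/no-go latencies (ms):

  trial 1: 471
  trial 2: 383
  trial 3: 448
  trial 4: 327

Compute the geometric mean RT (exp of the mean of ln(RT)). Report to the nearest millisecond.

ln(RT): 6.1549, 5.9480, 6.1048, 5.7900
Mean ln(RT) = 23.9976/4 = 5.99941
Geometric mean = exp(5.99941) = 403.19 ms

403 ms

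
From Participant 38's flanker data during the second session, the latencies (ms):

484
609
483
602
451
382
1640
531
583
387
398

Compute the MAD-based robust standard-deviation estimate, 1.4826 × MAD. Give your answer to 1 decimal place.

Sorted: 382, 387, 398, 451, 483, 484, 531, 583, 602, 609, 1640 → median = 484
|x − 484| sorted: 0, 1, 33, 47, 86, 97, 99, 102, 118, 125, 1156 → MAD = 97
Robust SD ≈ 1.4826 × 97 = 143.812

143.8 ms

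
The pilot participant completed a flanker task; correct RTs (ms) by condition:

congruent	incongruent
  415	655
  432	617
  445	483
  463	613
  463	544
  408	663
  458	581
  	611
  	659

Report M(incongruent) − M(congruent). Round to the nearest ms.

M(congruent) = 3084/7 = 440.571
M(incongruent) = 5426/9 = 602.889
Difference = 602.889 − 440.571 = 162.317 ms

162 ms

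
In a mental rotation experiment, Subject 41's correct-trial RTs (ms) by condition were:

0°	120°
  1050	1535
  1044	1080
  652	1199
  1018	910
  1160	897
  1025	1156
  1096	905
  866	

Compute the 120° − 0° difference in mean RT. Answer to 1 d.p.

108.6 ms

M(0°) = 7911/8 = 988.875
M(120°) = 7682/7 = 1097.429
Difference = 1097.429 − 988.875 = 108.554 ms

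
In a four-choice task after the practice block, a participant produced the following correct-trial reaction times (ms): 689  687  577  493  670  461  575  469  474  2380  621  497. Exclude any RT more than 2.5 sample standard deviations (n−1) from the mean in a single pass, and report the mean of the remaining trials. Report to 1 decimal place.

564.8 ms

n = 12, ΣRT = 8593, M = 716.083
Σ(x−M)² = 3103096.92; s = √(3103096.92/11) = 531.131
Cutoffs: 716.083 ± 2.5·531.131 → [-611.7, 2043.9]
Outside: 2380 → excluded.
Retained (n=11): Σ = 6213, mean = 6213/11 = 564.818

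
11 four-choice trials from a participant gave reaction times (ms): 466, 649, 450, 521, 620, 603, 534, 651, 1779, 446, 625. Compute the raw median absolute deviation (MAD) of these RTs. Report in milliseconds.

Sorted: 446, 450, 466, 521, 534, 603, 620, 625, 649, 651, 1779 → median = 603
|x − 603|: 137, 46, 153, 82, 17, 0, 69, 48, 1176, 157, 22
Sorted deviations: 0, 17, 22, 46, 48, 69, 82, 137, 153, 157, 1176 → MAD = 69

69 ms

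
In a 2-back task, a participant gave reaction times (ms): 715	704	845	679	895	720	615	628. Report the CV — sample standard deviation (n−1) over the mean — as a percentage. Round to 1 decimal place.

n = 8, Σ = 5801, M = 725.1250
Σ(x−M)² = 67490.875; s = √(67490.875/7) = 98.1914
CV = 98.1914 / 725.1250 = 0.13541 = 13.541%

13.5%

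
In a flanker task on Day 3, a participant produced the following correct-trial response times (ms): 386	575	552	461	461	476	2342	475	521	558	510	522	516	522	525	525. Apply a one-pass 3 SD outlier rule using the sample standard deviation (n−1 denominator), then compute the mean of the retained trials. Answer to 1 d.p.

505.7 ms

n = 16, ΣRT = 9927, M = 620.438
Σ(x−M)² = 3192827.94; s = √(3192827.94/15) = 461.362
Cutoffs: 620.438 ± 3·461.362 → [-763.6, 2004.5]
Outside: 2342 → excluded.
Retained (n=15): Σ = 7585, mean = 7585/15 = 505.667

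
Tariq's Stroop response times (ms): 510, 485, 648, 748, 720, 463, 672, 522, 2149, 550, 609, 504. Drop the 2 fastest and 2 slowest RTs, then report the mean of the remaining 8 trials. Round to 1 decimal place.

591.9 ms

Sorted: 463, 485, 504, 510, 522, 550, 609, 648, 672, 720, 748, 2149
Drop lowest 2 (463, 485) and highest 2 (748, 2149)
Remaining (n=8): Σ = 4735, mean = 4735/8 = 591.875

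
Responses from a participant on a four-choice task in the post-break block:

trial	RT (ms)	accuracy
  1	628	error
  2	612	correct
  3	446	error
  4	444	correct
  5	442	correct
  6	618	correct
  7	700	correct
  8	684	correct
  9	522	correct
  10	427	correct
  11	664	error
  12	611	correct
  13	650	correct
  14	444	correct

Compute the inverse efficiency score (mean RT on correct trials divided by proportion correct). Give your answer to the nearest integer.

712 ms

Correct trials (n=11): 612, 444, 442, 618, 700, 684, 522, 427, 611, 650, 444
Mean correct RT = 6154/11 = 559.4545 ms
Proportion correct = 11/14
IES = 559.4545 / (11/14) = 712.033 ms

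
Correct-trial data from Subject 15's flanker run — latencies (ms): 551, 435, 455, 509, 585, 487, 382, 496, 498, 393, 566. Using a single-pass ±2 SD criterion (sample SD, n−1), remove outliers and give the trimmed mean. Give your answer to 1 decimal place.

487.0 ms

n = 11, ΣRT = 5357, M = 487.000
Σ(x−M)² = 44216.00; s = √(44216.00/10) = 66.495
Cutoffs: 487.000 ± 2·66.495 → [354.0, 620.0]
No RTs fall outside the cutoffs; all 11 retained. Mean = 5357/11 = 487.000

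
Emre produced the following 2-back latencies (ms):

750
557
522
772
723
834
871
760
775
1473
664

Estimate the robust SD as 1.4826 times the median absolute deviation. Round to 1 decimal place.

Sorted: 522, 557, 664, 723, 750, 760, 772, 775, 834, 871, 1473 → median = 760
|x − 760| sorted: 0, 10, 12, 15, 37, 74, 96, 111, 203, 238, 713 → MAD = 74
Robust SD ≈ 1.4826 × 74 = 109.712

109.7 ms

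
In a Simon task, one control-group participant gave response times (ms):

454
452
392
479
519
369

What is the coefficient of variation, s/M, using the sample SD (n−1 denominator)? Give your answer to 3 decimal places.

n = 6, Σ = 2665, M = 444.1667
Σ(x−M)² = 15342.833; s = √(15342.833/5) = 55.3946
CV = 55.3946 / 444.1667 = 0.12472

0.125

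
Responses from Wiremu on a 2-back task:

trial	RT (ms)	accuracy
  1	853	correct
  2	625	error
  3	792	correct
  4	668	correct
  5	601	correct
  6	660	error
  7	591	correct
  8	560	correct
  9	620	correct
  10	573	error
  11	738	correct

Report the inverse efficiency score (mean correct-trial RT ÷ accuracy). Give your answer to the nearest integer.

932 ms

Correct trials (n=8): 853, 792, 668, 601, 591, 560, 620, 738
Mean correct RT = 5423/8 = 677.8750 ms
Proportion correct = 8/11
IES = 677.8750 / (8/11) = 932.078 ms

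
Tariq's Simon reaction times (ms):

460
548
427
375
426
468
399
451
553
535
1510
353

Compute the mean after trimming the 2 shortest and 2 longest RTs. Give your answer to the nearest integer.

Sorted: 353, 375, 399, 426, 427, 451, 460, 468, 535, 548, 553, 1510
Drop lowest 2 (353, 375) and highest 2 (553, 1510)
Remaining (n=8): Σ = 3714, mean = 3714/8 = 464.250

464 ms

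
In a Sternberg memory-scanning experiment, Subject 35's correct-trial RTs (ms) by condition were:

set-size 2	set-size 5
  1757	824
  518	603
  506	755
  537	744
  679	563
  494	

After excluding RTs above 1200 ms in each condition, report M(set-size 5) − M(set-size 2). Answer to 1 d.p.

151.0 ms

set-size 2: exclude 1757
M(set-size 2) = 2734/5 = 546.800
M(set-size 5) = 3489/5 = 697.800
Difference = 697.800 − 546.800 = 151.000 ms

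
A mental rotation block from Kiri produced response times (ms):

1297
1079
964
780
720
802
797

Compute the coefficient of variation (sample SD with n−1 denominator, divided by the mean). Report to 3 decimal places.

n = 7, Σ = 6439, M = 919.8571
Σ(x−M)² = 257998.857; s = √(257998.857/6) = 207.3640
CV = 207.3640 / 919.8571 = 0.22543

0.225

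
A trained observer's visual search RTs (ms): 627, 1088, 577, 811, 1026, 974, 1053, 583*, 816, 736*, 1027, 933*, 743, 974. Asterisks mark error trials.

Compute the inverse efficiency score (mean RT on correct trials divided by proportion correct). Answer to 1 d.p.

1124.2 ms

Correct trials (n=11): 627, 1088, 577, 811, 1026, 974, 1053, 816, 1027, 743, 974
Mean correct RT = 9716/11 = 883.2727 ms
Proportion correct = 11/14
IES = 883.2727 / (11/14) = 1124.165 ms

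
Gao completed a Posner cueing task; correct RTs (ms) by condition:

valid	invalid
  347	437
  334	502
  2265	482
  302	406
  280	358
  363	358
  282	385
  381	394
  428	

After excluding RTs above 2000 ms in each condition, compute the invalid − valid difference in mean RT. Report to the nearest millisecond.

76 ms

valid: exclude 2265
M(valid) = 2717/8 = 339.625
M(invalid) = 3322/8 = 415.250
Difference = 415.250 − 339.625 = 75.625 ms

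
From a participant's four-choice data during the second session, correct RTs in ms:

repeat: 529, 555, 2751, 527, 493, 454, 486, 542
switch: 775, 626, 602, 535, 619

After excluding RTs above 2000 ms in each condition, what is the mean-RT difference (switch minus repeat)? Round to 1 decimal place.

119.1 ms

repeat: exclude 2751
M(repeat) = 3586/7 = 512.286
M(switch) = 3157/5 = 631.400
Difference = 631.400 − 512.286 = 119.114 ms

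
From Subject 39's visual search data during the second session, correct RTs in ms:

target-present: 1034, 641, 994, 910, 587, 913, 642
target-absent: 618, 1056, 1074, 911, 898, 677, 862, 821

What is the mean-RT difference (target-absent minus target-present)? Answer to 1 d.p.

47.3 ms

M(target-present) = 5721/7 = 817.286
M(target-absent) = 6917/8 = 864.625
Difference = 864.625 − 817.286 = 47.339 ms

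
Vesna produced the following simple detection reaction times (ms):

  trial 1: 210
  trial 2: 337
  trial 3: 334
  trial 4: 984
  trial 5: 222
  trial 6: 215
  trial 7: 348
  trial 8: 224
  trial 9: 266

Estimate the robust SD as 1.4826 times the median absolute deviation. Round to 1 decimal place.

Sorted: 210, 215, 222, 224, 266, 334, 337, 348, 984 → median = 266
|x − 266| sorted: 0, 42, 44, 51, 56, 68, 71, 82, 718 → MAD = 56
Robust SD ≈ 1.4826 × 56 = 83.026

83.0 ms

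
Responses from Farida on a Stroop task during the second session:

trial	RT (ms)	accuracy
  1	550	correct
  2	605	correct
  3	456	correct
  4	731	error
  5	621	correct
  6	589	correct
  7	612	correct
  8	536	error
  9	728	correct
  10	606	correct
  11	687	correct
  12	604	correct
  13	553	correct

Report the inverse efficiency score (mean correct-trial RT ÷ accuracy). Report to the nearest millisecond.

Correct trials (n=11): 550, 605, 456, 621, 589, 612, 728, 606, 687, 604, 553
Mean correct RT = 6611/11 = 601.0000 ms
Proportion correct = 11/13
IES = 601.0000 / (11/13) = 710.273 ms

710 ms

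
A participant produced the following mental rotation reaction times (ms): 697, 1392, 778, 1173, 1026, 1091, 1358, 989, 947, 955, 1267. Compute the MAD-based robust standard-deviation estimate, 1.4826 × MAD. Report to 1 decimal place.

217.9 ms

Sorted: 697, 778, 947, 955, 989, 1026, 1091, 1173, 1267, 1358, 1392 → median = 1026
|x − 1026| sorted: 0, 37, 65, 71, 79, 147, 241, 248, 329, 332, 366 → MAD = 147
Robust SD ≈ 1.4826 × 147 = 217.942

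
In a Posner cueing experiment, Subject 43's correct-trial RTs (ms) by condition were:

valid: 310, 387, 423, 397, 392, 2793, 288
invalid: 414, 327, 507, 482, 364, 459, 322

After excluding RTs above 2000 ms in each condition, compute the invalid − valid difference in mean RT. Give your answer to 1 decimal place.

valid: exclude 2793
M(valid) = 2197/6 = 366.167
M(invalid) = 2875/7 = 410.714
Difference = 410.714 − 366.167 = 44.548 ms

44.5 ms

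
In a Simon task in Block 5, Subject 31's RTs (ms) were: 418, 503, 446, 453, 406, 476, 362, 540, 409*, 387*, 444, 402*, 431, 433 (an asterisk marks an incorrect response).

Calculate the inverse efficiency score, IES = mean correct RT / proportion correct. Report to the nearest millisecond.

568 ms

Correct trials (n=11): 418, 503, 446, 453, 406, 476, 362, 540, 444, 431, 433
Mean correct RT = 4912/11 = 446.5455 ms
Proportion correct = 11/14
IES = 446.5455 / (11/14) = 568.331 ms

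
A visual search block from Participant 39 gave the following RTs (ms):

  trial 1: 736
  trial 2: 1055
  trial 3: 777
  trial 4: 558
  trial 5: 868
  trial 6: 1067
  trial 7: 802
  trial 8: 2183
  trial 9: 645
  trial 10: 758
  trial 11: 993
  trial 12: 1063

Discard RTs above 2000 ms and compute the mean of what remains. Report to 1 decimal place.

847.5 ms

Excluded: 2183
Retained (n=11): Σ = 9322
Mean = 9322/11 = 847.4545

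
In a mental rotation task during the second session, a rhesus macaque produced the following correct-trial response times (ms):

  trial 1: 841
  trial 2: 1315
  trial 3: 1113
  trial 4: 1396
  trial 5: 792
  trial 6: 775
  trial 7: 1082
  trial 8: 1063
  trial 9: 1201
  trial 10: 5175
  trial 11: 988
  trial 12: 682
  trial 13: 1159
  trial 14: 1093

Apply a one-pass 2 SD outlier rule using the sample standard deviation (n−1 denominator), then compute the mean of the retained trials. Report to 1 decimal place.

1038.5 ms

n = 14, ΣRT = 18675, M = 1333.929
Σ(x−M)² = 16443780.93; s = √(16443780.93/13) = 1124.680
Cutoffs: 1333.929 ± 2·1124.680 → [-915.4, 3583.3]
Outside: 5175 → excluded.
Retained (n=13): Σ = 13500, mean = 13500/13 = 1038.462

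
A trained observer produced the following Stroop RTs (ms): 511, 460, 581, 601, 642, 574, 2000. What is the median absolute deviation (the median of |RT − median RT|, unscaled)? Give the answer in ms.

Sorted: 460, 511, 574, 581, 601, 642, 2000 → median = 581
|x − 581|: 70, 121, 0, 20, 61, 7, 1419
Sorted deviations: 0, 7, 20, 61, 70, 121, 1419 → MAD = 61

61 ms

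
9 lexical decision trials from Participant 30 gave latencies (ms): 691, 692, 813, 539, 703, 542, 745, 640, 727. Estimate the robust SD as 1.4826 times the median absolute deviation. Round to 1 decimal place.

Sorted: 539, 542, 640, 691, 692, 703, 727, 745, 813 → median = 692
|x − 692| sorted: 0, 1, 11, 35, 52, 53, 121, 150, 153 → MAD = 52
Robust SD ≈ 1.4826 × 52 = 77.095

77.1 ms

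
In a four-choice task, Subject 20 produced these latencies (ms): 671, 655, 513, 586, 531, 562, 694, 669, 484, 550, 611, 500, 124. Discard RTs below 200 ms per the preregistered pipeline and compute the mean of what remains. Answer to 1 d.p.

Excluded: 124
Retained (n=12): Σ = 7026
Mean = 7026/12 = 585.5000

585.5 ms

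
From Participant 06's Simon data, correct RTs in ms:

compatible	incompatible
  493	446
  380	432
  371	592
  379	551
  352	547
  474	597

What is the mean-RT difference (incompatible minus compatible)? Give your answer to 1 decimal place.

119.3 ms

M(compatible) = 2449/6 = 408.167
M(incompatible) = 3165/6 = 527.500
Difference = 527.500 − 408.167 = 119.333 ms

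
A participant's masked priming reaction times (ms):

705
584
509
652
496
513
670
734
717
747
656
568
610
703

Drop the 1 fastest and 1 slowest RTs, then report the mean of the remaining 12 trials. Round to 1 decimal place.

Sorted: 496, 509, 513, 568, 584, 610, 652, 656, 670, 703, 705, 717, 734, 747
Drop lowest 1 (496) and highest 1 (747)
Remaining (n=12): Σ = 7621, mean = 7621/12 = 635.083

635.1 ms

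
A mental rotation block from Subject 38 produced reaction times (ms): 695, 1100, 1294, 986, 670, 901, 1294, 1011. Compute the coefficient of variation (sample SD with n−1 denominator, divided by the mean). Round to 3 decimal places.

n = 8, Σ = 7951, M = 993.8750
Σ(x−M)² = 394614.875; s = √(394614.875/7) = 237.4312
CV = 237.4312 / 993.8750 = 0.23889

0.239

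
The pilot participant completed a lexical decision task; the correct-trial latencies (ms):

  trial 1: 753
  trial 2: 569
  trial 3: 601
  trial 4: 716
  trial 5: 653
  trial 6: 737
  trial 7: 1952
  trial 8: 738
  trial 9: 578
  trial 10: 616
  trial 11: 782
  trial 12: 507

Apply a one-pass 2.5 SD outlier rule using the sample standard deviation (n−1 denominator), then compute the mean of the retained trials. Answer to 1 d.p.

n = 12, ΣRT = 9202, M = 766.833
Σ(x−M)² = 1614865.67; s = √(1614865.67/11) = 383.153
Cutoffs: 766.833 ± 2.5·383.153 → [-191.0, 1724.7]
Outside: 1952 → excluded.
Retained (n=11): Σ = 7250, mean = 7250/11 = 659.091

659.1 ms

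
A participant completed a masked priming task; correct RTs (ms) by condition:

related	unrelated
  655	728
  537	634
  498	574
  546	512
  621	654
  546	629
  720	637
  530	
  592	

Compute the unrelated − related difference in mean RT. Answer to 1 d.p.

M(related) = 5245/9 = 582.778
M(unrelated) = 4368/7 = 624.000
Difference = 624.000 − 582.778 = 41.222 ms

41.2 ms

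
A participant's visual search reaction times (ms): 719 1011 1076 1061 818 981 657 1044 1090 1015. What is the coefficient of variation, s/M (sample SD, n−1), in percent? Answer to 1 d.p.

n = 10, Σ = 9472, M = 947.2000
Σ(x−M)² = 222095.600; s = √(222095.600/9) = 157.0901
CV = 157.0901 / 947.2000 = 0.16585 = 16.585%

16.6%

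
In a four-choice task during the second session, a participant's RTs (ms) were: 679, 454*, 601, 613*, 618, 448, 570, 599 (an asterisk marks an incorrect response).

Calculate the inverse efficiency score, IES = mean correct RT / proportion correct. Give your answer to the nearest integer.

Correct trials (n=6): 679, 601, 618, 448, 570, 599
Mean correct RT = 3515/6 = 585.8333 ms
Proportion correct = 6/8
IES = 585.8333 / (6/8) = 781.111 ms

781 ms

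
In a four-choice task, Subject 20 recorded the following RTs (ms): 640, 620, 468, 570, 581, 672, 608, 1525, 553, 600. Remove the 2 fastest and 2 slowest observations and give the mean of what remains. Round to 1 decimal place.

Sorted: 468, 553, 570, 581, 600, 608, 620, 640, 672, 1525
Drop lowest 2 (468, 553) and highest 2 (672, 1525)
Remaining (n=6): Σ = 3619, mean = 3619/6 = 603.167

603.2 ms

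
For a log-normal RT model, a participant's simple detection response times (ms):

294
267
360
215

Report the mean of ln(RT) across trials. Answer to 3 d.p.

ln(RT): 5.6836, 5.5872, 5.8861, 5.3706
Σ ln(RT) = 22.5276
Mean = 22.5276/4 = 5.63189

5.632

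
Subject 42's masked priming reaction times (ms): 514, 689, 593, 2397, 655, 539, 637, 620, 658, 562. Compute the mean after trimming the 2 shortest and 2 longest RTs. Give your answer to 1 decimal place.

620.8 ms

Sorted: 514, 539, 562, 593, 620, 637, 655, 658, 689, 2397
Drop lowest 2 (514, 539) and highest 2 (689, 2397)
Remaining (n=6): Σ = 3725, mean = 3725/6 = 620.833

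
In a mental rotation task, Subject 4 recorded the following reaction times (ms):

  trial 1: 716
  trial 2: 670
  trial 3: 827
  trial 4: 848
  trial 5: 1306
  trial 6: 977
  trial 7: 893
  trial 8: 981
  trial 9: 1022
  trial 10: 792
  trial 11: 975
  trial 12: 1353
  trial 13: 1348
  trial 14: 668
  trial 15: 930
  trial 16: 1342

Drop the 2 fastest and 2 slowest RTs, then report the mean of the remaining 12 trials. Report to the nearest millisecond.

Sorted: 668, 670, 716, 792, 827, 848, 893, 930, 975, 977, 981, 1022, 1306, 1342, 1348, 1353
Drop lowest 2 (668, 670) and highest 2 (1348, 1353)
Remaining (n=12): Σ = 11609, mean = 11609/12 = 967.417

967 ms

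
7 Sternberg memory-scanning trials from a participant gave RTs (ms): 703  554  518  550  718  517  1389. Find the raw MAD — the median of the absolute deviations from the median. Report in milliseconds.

37 ms

Sorted: 517, 518, 550, 554, 703, 718, 1389 → median = 554
|x − 554|: 149, 0, 36, 4, 164, 37, 835
Sorted deviations: 0, 4, 36, 37, 149, 164, 835 → MAD = 37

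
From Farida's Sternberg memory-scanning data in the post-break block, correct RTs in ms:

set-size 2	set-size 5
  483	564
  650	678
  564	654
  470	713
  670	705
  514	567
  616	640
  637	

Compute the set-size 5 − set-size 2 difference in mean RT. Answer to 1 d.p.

M(set-size 2) = 4604/8 = 575.500
M(set-size 5) = 4521/7 = 645.857
Difference = 645.857 − 575.500 = 70.357 ms

70.4 ms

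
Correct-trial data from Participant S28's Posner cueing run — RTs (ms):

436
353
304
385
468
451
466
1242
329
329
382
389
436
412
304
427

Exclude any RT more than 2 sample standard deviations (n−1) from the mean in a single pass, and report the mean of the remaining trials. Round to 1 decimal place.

n = 16, ΣRT = 7113, M = 444.562
Σ(x−M)² = 723629.94; s = √(723629.94/15) = 219.641
Cutoffs: 444.562 ± 2·219.641 → [5.3, 883.8]
Outside: 1242 → excluded.
Retained (n=15): Σ = 5871, mean = 5871/15 = 391.400

391.4 ms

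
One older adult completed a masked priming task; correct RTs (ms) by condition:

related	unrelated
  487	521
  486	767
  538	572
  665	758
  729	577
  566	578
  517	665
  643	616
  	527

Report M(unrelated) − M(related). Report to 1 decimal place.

41.2 ms

M(related) = 4631/8 = 578.875
M(unrelated) = 5581/9 = 620.111
Difference = 620.111 − 578.875 = 41.236 ms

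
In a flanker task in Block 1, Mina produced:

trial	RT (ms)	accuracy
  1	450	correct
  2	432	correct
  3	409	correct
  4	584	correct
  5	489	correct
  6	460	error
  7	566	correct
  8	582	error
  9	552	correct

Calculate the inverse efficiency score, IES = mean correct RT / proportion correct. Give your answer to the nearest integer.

Correct trials (n=7): 450, 432, 409, 584, 489, 566, 552
Mean correct RT = 3482/7 = 497.4286 ms
Proportion correct = 7/9
IES = 497.4286 / (7/9) = 639.551 ms

640 ms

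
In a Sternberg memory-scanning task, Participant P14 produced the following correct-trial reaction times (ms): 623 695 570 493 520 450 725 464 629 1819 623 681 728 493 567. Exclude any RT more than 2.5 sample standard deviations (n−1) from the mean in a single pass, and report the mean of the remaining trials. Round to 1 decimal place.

n = 15, ΣRT = 10080, M = 672.000
Σ(x−M)² = 1529978.00; s = √(1529978.00/14) = 330.582
Cutoffs: 672.000 ± 2.5·330.582 → [-154.5, 1498.5]
Outside: 1819 → excluded.
Retained (n=14): Σ = 8261, mean = 8261/14 = 590.071

590.1 ms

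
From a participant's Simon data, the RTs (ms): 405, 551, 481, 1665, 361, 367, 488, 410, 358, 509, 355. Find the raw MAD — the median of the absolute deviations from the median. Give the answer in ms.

55 ms

Sorted: 355, 358, 361, 367, 405, 410, 481, 488, 509, 551, 1665 → median = 410
|x − 410|: 5, 141, 71, 1255, 49, 43, 78, 0, 52, 99, 55
Sorted deviations: 0, 5, 43, 49, 52, 55, 71, 78, 99, 141, 1255 → MAD = 55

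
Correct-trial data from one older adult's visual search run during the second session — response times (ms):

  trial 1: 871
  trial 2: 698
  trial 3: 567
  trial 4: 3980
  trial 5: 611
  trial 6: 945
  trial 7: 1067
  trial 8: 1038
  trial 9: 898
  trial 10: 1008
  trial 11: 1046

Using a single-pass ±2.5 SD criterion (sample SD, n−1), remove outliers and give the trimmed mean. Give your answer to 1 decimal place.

874.9 ms

n = 11, ΣRT = 12729, M = 1157.182
Σ(x−M)² = 9076829.64; s = √(9076829.64/10) = 952.724
Cutoffs: 1157.182 ± 2.5·952.724 → [-1224.6, 3539.0]
Outside: 3980 → excluded.
Retained (n=10): Σ = 8749, mean = 8749/10 = 874.900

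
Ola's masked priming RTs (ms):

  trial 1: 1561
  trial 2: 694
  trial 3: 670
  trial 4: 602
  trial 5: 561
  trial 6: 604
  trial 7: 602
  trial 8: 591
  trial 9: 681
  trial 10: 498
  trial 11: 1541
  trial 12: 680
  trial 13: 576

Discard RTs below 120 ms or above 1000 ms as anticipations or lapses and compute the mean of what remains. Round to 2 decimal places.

614.45 ms

Excluded: 1541, 1561
Retained (n=11): Σ = 6759
Mean = 6759/11 = 614.4545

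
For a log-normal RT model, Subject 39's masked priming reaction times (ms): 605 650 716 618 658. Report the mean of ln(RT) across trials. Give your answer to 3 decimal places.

6.474

ln(RT): 6.4052, 6.4770, 6.5737, 6.4265, 6.4892
Σ ln(RT) = 32.3716
Mean = 32.3716/5 = 6.47431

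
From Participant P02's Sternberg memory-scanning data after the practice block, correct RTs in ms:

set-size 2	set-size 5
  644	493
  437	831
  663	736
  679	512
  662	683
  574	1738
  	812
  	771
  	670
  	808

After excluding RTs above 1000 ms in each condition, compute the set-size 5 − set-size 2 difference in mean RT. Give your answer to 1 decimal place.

91.9 ms

set-size 5: exclude 1738
M(set-size 2) = 3659/6 = 609.833
M(set-size 5) = 6316/9 = 701.778
Difference = 701.778 − 609.833 = 91.944 ms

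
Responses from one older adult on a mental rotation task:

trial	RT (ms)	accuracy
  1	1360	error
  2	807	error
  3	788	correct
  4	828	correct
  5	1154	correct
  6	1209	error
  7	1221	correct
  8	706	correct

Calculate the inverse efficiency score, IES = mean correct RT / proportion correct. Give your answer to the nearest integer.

1503 ms

Correct trials (n=5): 788, 828, 1154, 1221, 706
Mean correct RT = 4697/5 = 939.4000 ms
Proportion correct = 5/8
IES = 939.4000 / (5/8) = 1503.040 ms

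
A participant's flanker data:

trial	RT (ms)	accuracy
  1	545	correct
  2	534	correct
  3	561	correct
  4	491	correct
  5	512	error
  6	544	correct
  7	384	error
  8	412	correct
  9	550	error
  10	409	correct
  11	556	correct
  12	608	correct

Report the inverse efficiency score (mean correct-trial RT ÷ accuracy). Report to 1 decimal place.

690.4 ms

Correct trials (n=9): 545, 534, 561, 491, 544, 412, 409, 556, 608
Mean correct RT = 4660/9 = 517.7778 ms
Proportion correct = 9/12
IES = 517.7778 / (9/12) = 690.370 ms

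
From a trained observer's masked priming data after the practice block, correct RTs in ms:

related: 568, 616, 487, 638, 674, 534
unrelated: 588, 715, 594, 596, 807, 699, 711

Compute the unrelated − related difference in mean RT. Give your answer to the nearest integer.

87 ms

M(related) = 3517/6 = 586.167
M(unrelated) = 4710/7 = 672.857
Difference = 672.857 − 586.167 = 86.690 ms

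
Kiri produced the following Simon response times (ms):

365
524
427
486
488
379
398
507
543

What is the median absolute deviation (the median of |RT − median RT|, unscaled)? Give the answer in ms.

Sorted: 365, 379, 398, 427, 486, 488, 507, 524, 543 → median = 486
|x − 486|: 121, 38, 59, 0, 2, 107, 88, 21, 57
Sorted deviations: 0, 2, 21, 38, 57, 59, 88, 107, 121 → MAD = 57

57 ms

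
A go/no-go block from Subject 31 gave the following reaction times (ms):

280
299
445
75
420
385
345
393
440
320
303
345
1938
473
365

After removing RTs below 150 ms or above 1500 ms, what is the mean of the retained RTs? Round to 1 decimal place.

Excluded: 75, 1938
Retained (n=13): Σ = 4813
Mean = 4813/13 = 370.2308

370.2 ms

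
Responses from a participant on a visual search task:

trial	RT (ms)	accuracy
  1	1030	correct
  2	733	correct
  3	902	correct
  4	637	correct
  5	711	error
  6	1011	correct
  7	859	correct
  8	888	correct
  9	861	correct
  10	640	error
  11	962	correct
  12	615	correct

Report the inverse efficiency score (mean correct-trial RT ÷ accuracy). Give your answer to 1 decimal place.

1019.8 ms

Correct trials (n=10): 1030, 733, 902, 637, 1011, 859, 888, 861, 962, 615
Mean correct RT = 8498/10 = 849.8000 ms
Proportion correct = 10/12
IES = 849.8000 / (10/12) = 1019.760 ms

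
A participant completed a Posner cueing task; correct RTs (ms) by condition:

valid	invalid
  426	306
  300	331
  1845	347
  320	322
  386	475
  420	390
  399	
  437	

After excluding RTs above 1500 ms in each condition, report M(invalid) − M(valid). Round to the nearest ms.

-22 ms

valid: exclude 1845
M(valid) = 2688/7 = 384.000
M(invalid) = 2171/6 = 361.833
Difference = 361.833 − 384.000 = -22.167 ms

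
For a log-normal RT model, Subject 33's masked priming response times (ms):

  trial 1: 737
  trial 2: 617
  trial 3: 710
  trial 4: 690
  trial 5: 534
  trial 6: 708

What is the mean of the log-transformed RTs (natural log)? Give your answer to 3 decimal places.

ln(RT): 6.6026, 6.4249, 6.5653, 6.5367, 6.2804, 6.5624
Σ ln(RT) = 38.9723
Mean = 38.9723/6 = 6.49538

6.495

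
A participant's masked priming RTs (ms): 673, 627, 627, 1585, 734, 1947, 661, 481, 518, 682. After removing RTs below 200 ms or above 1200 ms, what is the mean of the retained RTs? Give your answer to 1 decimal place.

Excluded: 1585, 1947
Retained (n=8): Σ = 5003
Mean = 5003/8 = 625.3750

625.4 ms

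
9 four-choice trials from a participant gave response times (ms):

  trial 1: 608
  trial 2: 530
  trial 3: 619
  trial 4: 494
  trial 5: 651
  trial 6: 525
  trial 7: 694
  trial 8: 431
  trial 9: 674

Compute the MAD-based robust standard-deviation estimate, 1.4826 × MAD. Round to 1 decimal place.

Sorted: 431, 494, 525, 530, 608, 619, 651, 674, 694 → median = 608
|x − 608| sorted: 0, 11, 43, 66, 78, 83, 86, 114, 177 → MAD = 78
Robust SD ≈ 1.4826 × 78 = 115.643

115.6 ms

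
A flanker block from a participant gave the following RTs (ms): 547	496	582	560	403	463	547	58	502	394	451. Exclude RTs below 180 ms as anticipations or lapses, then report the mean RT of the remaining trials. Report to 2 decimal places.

494.50 ms

Excluded: 58
Retained (n=10): Σ = 4945
Mean = 4945/10 = 494.5000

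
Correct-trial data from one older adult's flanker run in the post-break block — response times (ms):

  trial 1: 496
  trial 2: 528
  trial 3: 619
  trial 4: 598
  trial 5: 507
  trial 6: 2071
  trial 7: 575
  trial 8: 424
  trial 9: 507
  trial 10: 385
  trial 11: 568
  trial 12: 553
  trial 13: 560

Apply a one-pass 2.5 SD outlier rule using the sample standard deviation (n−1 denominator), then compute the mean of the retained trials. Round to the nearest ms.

527 ms

n = 13, ΣRT = 8391, M = 645.462
Σ(x−M)² = 2253295.23; s = √(2253295.23/12) = 433.330
Cutoffs: 645.462 ± 2.5·433.330 → [-437.9, 1728.8]
Outside: 2071 → excluded.
Retained (n=12): Σ = 6320, mean = 6320/12 = 526.667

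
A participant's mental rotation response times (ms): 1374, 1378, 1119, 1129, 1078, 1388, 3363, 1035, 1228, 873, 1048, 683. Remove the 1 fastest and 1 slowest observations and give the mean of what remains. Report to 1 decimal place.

Sorted: 683, 873, 1035, 1048, 1078, 1119, 1129, 1228, 1374, 1378, 1388, 3363
Drop lowest 1 (683) and highest 1 (3363)
Remaining (n=10): Σ = 11650, mean = 11650/10 = 1165.000

1165.0 ms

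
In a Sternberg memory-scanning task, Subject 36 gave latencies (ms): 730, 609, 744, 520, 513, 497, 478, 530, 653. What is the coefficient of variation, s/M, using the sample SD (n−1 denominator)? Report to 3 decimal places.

0.174

n = 9, Σ = 5274, M = 586.0000
Σ(x−M)² = 83124.000; s = √(83124.000/8) = 101.9338
CV = 101.9338 / 586.0000 = 0.17395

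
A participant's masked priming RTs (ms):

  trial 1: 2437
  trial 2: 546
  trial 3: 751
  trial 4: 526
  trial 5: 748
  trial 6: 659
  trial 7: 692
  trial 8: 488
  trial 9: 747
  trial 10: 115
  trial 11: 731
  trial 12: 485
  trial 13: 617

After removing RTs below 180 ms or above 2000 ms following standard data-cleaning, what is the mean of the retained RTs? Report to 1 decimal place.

Excluded: 115, 2437
Retained (n=11): Σ = 6990
Mean = 6990/11 = 635.4545

635.5 ms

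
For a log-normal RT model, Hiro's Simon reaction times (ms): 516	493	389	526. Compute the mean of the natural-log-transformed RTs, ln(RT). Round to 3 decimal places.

ln(RT): 6.2461, 6.2005, 5.9636, 6.2653
Σ ln(RT) = 24.6755
Mean = 24.6755/4 = 6.16887

6.169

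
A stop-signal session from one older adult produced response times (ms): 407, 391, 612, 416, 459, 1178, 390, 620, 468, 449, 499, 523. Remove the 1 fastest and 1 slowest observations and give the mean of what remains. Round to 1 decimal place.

484.4 ms

Sorted: 390, 391, 407, 416, 449, 459, 468, 499, 523, 612, 620, 1178
Drop lowest 1 (390) and highest 1 (1178)
Remaining (n=10): Σ = 4844, mean = 4844/10 = 484.400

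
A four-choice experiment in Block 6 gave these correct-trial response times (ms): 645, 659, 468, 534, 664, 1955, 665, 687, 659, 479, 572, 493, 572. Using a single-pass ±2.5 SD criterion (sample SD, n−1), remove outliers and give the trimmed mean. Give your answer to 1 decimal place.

n = 13, ΣRT = 9052, M = 696.308
Σ(x−M)² = 1789762.77; s = √(1789762.77/12) = 386.195
Cutoffs: 696.308 ± 2.5·386.195 → [-269.2, 1661.8]
Outside: 1955 → excluded.
Retained (n=12): Σ = 7097, mean = 7097/12 = 591.417

591.4 ms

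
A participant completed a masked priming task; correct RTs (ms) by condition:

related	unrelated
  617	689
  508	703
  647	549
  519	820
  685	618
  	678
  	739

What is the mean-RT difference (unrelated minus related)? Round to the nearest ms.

90 ms

M(related) = 2976/5 = 595.200
M(unrelated) = 4796/7 = 685.143
Difference = 685.143 − 595.200 = 89.943 ms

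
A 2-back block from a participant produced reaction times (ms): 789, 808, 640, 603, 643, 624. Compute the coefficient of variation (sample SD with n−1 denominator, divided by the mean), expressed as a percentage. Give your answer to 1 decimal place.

n = 6, Σ = 4107, M = 684.5000
Σ(x−M)² = 40177.500; s = √(40177.500/5) = 89.6410
CV = 89.6410 / 684.5000 = 0.13096 = 13.096%

13.1%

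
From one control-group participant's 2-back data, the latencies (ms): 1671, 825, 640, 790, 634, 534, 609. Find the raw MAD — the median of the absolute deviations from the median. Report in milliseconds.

106 ms

Sorted: 534, 609, 634, 640, 790, 825, 1671 → median = 640
|x − 640|: 1031, 185, 0, 150, 6, 106, 31
Sorted deviations: 0, 6, 31, 106, 150, 185, 1031 → MAD = 106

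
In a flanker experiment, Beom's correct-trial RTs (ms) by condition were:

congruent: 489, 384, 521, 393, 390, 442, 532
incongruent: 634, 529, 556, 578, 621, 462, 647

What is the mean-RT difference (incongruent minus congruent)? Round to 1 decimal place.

M(congruent) = 3151/7 = 450.143
M(incongruent) = 4027/7 = 575.286
Difference = 575.286 − 450.143 = 125.143 ms

125.1 ms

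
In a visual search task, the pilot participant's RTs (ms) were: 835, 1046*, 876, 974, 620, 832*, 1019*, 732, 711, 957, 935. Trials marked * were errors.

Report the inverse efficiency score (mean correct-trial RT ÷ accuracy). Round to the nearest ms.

Correct trials (n=8): 835, 876, 974, 620, 732, 711, 957, 935
Mean correct RT = 6640/8 = 830.0000 ms
Proportion correct = 8/11
IES = 830.0000 / (8/11) = 1141.250 ms

1141 ms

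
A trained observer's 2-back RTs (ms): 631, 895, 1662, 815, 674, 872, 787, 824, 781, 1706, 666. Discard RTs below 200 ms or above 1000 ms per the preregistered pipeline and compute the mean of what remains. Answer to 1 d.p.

771.7 ms

Excluded: 1662, 1706
Retained (n=9): Σ = 6945
Mean = 6945/9 = 771.6667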